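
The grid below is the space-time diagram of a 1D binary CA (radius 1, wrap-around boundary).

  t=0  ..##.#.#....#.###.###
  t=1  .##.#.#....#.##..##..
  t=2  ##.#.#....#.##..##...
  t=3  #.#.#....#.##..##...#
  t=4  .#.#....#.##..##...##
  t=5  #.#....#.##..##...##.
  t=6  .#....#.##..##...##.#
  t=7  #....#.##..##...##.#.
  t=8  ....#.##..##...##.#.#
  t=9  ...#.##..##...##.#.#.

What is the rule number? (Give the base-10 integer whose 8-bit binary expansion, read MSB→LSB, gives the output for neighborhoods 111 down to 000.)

  [7] ### => .  t=0,i=15
  [6] ##. => .  t=0,i=3
  [5] #.# => #  t=0,i=4
  [4] #.. => .  t=0,i=0
  [3] .## => #  t=0,i=2
  [2] .#. => .  t=0,i=5
  [1] ..# => #  t=0,i=1
  [0] ... => .  t=0,i=9
  bits 00101010 = 42

42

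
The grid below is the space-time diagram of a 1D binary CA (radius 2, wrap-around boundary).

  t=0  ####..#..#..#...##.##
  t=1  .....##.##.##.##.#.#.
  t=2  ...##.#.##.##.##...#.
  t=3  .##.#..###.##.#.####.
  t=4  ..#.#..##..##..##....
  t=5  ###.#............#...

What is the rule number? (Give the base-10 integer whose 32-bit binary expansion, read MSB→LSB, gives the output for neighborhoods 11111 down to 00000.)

  ##### -> .   bit 31 = 0  t=0,i=0
  ####. -> .   bit 30 = 0  t=0,i=2
  ###.# -> .   bit 29 = 0  t=3,i=9
  ###.. -> .   bit 28 = 0  t=0,i=3
  ##.## -> .   bit 27 = 0  t=0,i=18
  ##.#. -> .   bit 26 = 0  t=1,i=16
  ##..# -> .   bit 25 = 0  t=0,i=4
  ##... -> #   bit 24 = 1  t=2,i=16
  #.### -> #   bit 23 = 1  t=0,i=19
  #.##. -> #   bit 22 = 1  t=1,i=8
  #.#.# -> .   bit 21 = 0  t=1,i=17
  #.#.. -> #   bit 20 = 1  t=1,i=19
  #..## -> .   bit 19 = 0  t=3,i=0
  #..#. -> #   bit 18 = 1  t=0,i=5
  #...# -> #   bit 17 = 1  t=0,i=14
  #.... -> .   bit 16 = 0  t=1,i=0
  .#### -> .   bit 15 = 0  t=0,i=20
  .###. -> #   bit 14 = 1  t=3,i=8
  .##.# -> #   bit 13 = 1  t=0,i=17
  .##.. -> .   bit 12 = 0  t=2,i=15
  .#.## -> #   bit 11 = 1  t=2,i=7
  .#.#. -> .   bit 10 = 0  t=1,i=18
  .#..# -> .   bit 9 = 0  t=0,i=7
  .#... -> .   bit 8 = 0  t=0,i=13
  ..### -> #   bit 7 = 1  t=3,i=7
  ..##. -> .   bit 6 = 0  t=0,i=16
  ..#.# -> #   bit 5 = 1  t=4,i=2
  ..#.. -> #   bit 4 = 1  t=0,i=6
  ...## -> #   bit 3 = 1  t=0,i=15
  ...#. -> #   bit 2 = 1  t=2,i=18
  ....# -> #   bit 1 = 1  t=1,i=3
  ..... -> .   bit 0 = 0  t=1,i=1
  bits 00000001110101100110100010111110 = 30828734

30828734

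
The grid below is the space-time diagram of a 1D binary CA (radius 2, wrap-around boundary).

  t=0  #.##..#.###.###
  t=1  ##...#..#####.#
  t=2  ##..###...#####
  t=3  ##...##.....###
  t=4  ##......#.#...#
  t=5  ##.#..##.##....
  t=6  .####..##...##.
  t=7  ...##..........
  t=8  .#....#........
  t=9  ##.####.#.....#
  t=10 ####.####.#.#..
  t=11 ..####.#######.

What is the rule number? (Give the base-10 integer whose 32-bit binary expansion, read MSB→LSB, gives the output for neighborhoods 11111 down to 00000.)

  [31] ##### => #  t=1,i=10
  [30] ####. => #  t=0,i=14
  [29] ###.# => #  t=0,i=0
  [28] ###.. => #  t=1,i=1
  [27] ##.## => #  t=0,i=1
  [26] ##.#. => #  t=5,i=2
  [25] ##..# => .  t=0,i=4
  [24] ##... => .  t=1,i=2
  [23] #.### => #  t=0,i=8
  [22] #.##. => .  t=0,i=2
  [21] #.#.# => #  t=10,i=10
  [20] #.#.. => #  t=4,i=10
  [19] #..## => .  t=1,i=7
  [18] #..#. => #  t=0,i=5
  [17] #...# => .  t=1,i=3
  [16] #.... => #  t=3,i=8
  [15] .#### => .  t=0,i=13
  [14] .###. => #  t=0,i=9
  [13] .##.# => #  t=5,i=1
  [12] .##.. => .  t=0,i=3
  [11] .#.## => .  t=0,i=7
  [10] .#.#. => #  t=4,i=9
  [9] .#..# => #  t=1,i=6
  [8] .#... => .  t=4,i=11
  [7] ..### => .  t=1,i=8
  [6] ..##. => .  t=3,i=5
  [5] ..#.# => .  t=0,i=6
  [4] ..#.. => #  t=1,i=5
  [3] ...## => .  t=2,i=9
  [2] ...#. => #  t=1,i=4
  [1] ....# => #  t=3,i=10
  [0] ..... => .  t=3,i=9
  bits 11111100101101010110011000010110 = 4239746582

4239746582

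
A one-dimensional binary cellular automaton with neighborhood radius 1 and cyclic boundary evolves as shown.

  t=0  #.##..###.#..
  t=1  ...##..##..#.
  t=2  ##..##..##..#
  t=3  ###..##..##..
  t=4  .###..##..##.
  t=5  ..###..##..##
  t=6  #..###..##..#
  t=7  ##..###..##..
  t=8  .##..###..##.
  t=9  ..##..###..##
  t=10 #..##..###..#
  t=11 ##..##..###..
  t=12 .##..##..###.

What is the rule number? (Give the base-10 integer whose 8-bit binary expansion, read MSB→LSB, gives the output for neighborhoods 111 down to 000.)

209

  ###|#  b7=1 t=0,i=7
  ##.|#  b6=1 t=0,i=3
  #.#|.  b5=0 t=0,i=1
  #..|#  b4=1 t=0,i=4
  .##|.  b3=0 t=0,i=2
  .#.|.  b2=0 t=0,i=0
  ..#|.  b1=0 t=0,i=5
  ...|#  b0=1 t=1,i=0
  bits 11010001 = 209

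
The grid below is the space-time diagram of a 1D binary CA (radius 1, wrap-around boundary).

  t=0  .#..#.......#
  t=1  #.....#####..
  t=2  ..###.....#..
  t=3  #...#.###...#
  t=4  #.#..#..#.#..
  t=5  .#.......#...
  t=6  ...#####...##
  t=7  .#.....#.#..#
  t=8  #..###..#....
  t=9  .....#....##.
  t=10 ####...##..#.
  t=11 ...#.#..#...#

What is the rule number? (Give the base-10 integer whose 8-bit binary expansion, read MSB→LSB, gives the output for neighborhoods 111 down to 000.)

  nb ###: next=.  (t=1,i=7, bit7=0)
  nb ##.: next=#  (t=1,i=10, bit6=1)
  nb #.#: next=#  (t=0,i=0, bit5=1)
  nb #..: next=.  (t=0,i=2, bit4=0)
  nb .##: next=.  (t=1,i=6, bit3=0)
  nb .#.: next=.  (t=0,i=1, bit2=0)
  nb ..#: next=.  (t=0,i=3, bit1=0)
  nb ...: next=#  (t=0,i=6, bit0=1)
  bits 01100001 = 97

97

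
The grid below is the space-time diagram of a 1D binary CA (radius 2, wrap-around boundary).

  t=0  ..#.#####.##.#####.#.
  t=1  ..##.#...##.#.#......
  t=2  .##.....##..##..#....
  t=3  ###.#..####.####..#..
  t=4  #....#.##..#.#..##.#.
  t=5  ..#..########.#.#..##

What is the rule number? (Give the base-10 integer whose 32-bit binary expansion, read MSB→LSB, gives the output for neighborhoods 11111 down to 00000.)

174431976

  [31] ##### => .  t=0,i=6
  [30] ####. => .  t=0,i=7
  [29] ###.# => .  t=0,i=8
  [28] ###.. => .  t=3,i=15
  [27] ##.## => #  t=0,i=9
  [26] ##.#. => .  t=0,i=18
  [25] ##..# => #  t=2,i=10
  [24] ##... => .  t=2,i=3
  [23] #.### => .  t=0,i=4
  [22] #.##. => #  t=0,i=10
  [21] #.#.# => #  t=1,i=12
  [20] #.#.. => .  t=0,i=19
  [19] #..## => .  t=2,i=11
  [18] #..#. => #  t=2,i=15
  [17] #...# => .  t=0,i=0
  [16] #.... => #  t=1,i=16
  [15] .#### => #  t=0,i=5
  [14] .###. => .  t=3,i=1
  [13] .##.# => .  t=0,i=11
  [12] .##.. => #  t=2,i=2
  [11] .#.## => #  t=0,i=3
  [10] .#.#. => #  t=1,i=13
  [9] .#..# => #  t=3,i=5
  [8] .#... => .  t=0,i=20
  [7] ..### => #  t=3,i=0
  [6] ..##. => #  t=1,i=2
  [5] ..#.# => #  t=0,i=2
  [4] ..#.. => .  t=2,i=16
  [3] ...## => #  t=1,i=1
  [2] ...#. => .  t=0,i=1
  [1] ....# => .  t=1,i=0
  [0] ..... => .  t=1,i=17
  bits 00001010011001011001111011101000 = 174431976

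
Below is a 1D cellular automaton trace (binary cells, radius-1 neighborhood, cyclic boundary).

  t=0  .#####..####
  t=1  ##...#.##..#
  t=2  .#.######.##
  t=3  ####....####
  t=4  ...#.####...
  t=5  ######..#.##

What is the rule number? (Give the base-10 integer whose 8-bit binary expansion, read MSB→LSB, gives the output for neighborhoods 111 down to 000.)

111

  [7] ### => .  t=0,i=2
  [6] ##. => #  t=0,i=5
  [5] #.# => #  t=0,i=0
  [4] #.. => .  t=0,i=6
  [3] .## => #  t=0,i=1
  [2] .#. => #  t=1,i=5
  [1] ..# => #  t=0,i=7
  [0] ... => #  t=1,i=3
  bits 01101111 = 111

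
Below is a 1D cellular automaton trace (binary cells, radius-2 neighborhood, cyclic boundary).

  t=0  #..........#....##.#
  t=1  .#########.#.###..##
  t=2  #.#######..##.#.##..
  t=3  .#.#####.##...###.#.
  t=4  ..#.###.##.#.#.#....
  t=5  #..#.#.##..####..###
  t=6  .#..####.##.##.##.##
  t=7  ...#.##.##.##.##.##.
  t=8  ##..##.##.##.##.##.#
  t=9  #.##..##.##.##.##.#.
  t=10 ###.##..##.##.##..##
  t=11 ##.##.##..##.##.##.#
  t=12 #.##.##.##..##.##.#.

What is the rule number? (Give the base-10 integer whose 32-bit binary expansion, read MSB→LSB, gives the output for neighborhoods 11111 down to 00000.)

  [31] ##### => #  t=1,i=3
  [30] ####. => #  t=1,i=8
  [29] ###.# => .  t=1,i=9
  [28] ###.. => .  t=1,i=15
  [27] ##.## => #  t=0,i=18
  [26] ##.#. => .  t=1,i=10
  [25] ##..# => #  t=1,i=16
  [24] ##... => #  t=0,i=1
  [23] #.### => .  t=1,i=1
  [22] #.##. => #  t=0,i=19
  [21] #.#.# => #  t=1,i=11
  [20] #.#.. => .  t=3,i=18
  [19] #..## => #  t=1,i=17
  [18] #..#. => .  t=2,i=19
  [17] #...# => .  t=3,i=12
  [16] #.... => #  t=0,i=2
  [15] .#### => #  t=1,i=2
  [14] .###. => #  t=1,i=14
  [13] .##.# => .  t=0,i=17
  [12] .##.. => .  t=0,i=0
  [11] .#.## => #  t=1,i=12
  [10] .#.#. => #  t=4,i=12
  [9] .#..# => .  t=3,i=19
  [8] .#... => .  t=0,i=12
  [7] ..### => .  t=3,i=14
  [6] ..##. => .  t=0,i=16
  [5] ..#.# => .  t=2,i=0
  [4] ..#.. => #  t=0,i=11
  [3] ...## => #  t=0,i=15
  [2] ...#. => .  t=0,i=10
  [1] ....# => #  t=0,i=9
  [0] ..... => #  t=0,i=3
  bits 11001011011010011100110000011011 = 3412708379

3412708379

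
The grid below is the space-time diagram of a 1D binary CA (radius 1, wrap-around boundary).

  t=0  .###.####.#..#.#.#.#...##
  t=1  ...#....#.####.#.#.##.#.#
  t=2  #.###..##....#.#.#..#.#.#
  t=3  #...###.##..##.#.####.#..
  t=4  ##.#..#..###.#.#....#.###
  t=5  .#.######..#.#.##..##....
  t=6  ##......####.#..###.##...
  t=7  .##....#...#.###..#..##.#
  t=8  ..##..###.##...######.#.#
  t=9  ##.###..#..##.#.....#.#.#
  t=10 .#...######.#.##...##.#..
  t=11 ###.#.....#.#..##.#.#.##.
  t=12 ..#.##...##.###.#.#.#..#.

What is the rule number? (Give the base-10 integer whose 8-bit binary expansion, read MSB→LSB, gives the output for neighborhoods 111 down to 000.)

86

  nb ###: next=.  (t=0,i=2, bit7=0)
  nb ##.: next=#  (t=0,i=3, bit6=1)
  nb #.#: next=.  (t=0,i=0, bit5=0)
  nb #..: next=#  (t=0,i=11, bit4=1)
  nb .##: next=.  (t=0,i=1, bit3=0)
  nb .#.: next=#  (t=0,i=10, bit2=1)
  nb ..#: next=#  (t=0,i=12, bit1=1)
  nb ...: next=.  (t=0,i=21, bit0=0)
  bits 01010110 = 86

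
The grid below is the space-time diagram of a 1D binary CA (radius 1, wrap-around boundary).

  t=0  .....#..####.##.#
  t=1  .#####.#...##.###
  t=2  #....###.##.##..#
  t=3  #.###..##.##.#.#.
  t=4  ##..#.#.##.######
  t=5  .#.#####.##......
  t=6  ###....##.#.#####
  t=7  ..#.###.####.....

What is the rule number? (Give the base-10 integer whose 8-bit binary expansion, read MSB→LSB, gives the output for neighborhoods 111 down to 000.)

103

  [7] ### => .  t=0,i=9
  [6] ##. => #  t=0,i=11
  [5] #.# => #  t=0,i=12
  [4] #.. => .  t=0,i=0
  [3] .## => .  t=0,i=8
  [2] .#. => #  t=0,i=5
  [1] ..# => #  t=0,i=4
  [0] ... => #  t=0,i=1
  bits 01100111 = 103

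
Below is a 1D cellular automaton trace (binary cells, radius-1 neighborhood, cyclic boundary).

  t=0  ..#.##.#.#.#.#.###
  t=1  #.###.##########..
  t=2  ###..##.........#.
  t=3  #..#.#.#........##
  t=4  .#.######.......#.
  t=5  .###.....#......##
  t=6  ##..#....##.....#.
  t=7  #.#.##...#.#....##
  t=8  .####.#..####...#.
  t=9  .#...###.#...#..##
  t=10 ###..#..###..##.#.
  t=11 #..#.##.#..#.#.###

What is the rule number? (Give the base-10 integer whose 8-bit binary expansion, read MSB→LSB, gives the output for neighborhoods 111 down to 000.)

60

  [7] ### => .  t=0,i=16
  [6] ##. => .  t=0,i=5
  [5] #.# => #  t=0,i=3
  [4] #.. => #  t=0,i=0
  [3] .## => #  t=0,i=4
  [2] .#. => #  t=0,i=2
  [1] ..# => .  t=0,i=1
  [0] ... => .  t=2,i=8
  bits 00111100 = 60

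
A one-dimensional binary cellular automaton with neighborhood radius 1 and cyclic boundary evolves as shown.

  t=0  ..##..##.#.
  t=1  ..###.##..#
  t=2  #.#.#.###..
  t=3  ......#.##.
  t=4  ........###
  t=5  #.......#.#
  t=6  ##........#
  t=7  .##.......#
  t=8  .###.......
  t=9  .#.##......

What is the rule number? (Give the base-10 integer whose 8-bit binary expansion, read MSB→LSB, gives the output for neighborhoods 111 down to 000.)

88

  ###|.  b7=0 t=1,i=3
  ##.|#  b6=1 t=0,i=3
  #.#|.  b5=0 t=0,i=8
  #..|#  b4=1 t=0,i=4
  .##|#  b3=1 t=0,i=2
  .#.|.  b2=0 t=0,i=9
  ..#|.  b1=0 t=0,i=1
  ...|.  b0=0 t=0,i=0
  bits 01011000 = 88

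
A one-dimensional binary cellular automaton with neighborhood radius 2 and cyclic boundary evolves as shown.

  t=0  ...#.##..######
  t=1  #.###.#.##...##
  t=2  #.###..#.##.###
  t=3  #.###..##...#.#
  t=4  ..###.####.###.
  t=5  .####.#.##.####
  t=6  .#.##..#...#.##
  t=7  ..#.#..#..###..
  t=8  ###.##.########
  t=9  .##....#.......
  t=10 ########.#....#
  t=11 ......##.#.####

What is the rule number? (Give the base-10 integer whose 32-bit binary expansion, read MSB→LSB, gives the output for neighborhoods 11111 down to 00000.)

  ##### -> .   bit 31 = 0  t=0,i=11
  ####. -> #   bit 30 = 1  t=0,i=13
  ###.# -> #   bit 29 = 1  t=1,i=0
  ###.. -> #   bit 28 = 1  t=0,i=14
  ##.## -> .   bit 27 = 0  t=1,i=1
  ##.#. -> .   bit 26 = 0  t=1,i=5
  ##..# -> .   bit 25 = 0  t=0,i=7
  ##... -> #   bit 24 = 1  t=0,i=0
  #.### -> #   bit 23 = 1  t=1,i=2
  #.##. -> .   bit 22 = 0  t=0,i=5
  #.#.# -> .   bit 21 = 0  t=1,i=6
  #.#.. -> #   bit 20 = 1  t=7,i=4
  #..## -> #   bit 19 = 1  t=0,i=8
  #..#. -> .   bit 18 = 0  t=2,i=6
  #...# -> .   bit 17 = 0  t=0,i=1
  #.... -> #   bit 16 = 1  t=7,i=14
  .#### -> .   bit 15 = 0  t=0,i=10
  .###. -> #   bit 14 = 1  t=1,i=3
  .##.# -> .   bit 13 = 0  t=2,i=10
  .##.. -> #   bit 12 = 1  t=0,i=6
  .#.## -> #   bit 11 = 1  t=0,i=4
  .#.#. -> .   bit 10 = 0  t=7,i=3
  .#..# -> #   bit 9 = 1  t=7,i=5
  .#... -> .   bit 8 = 0  t=6,i=8
  ..### -> #   bit 7 = 1  t=0,i=9
  ..##. -> #   bit 6 = 1  t=3,i=7
  ..#.# -> #   bit 5 = 1  t=0,i=3
  ..#.. -> #   bit 4 = 1  t=6,i=7
  ...## -> #   bit 3 = 1  t=1,i=12
  ...#. -> #   bit 2 = 1  t=0,i=2
  ....# -> #   bit 1 = 1  t=7,i=0
  ..... -> .   bit 0 = 0  t=9,i=10
  bits 01110001100110010101101011111110 = 1905875710

1905875710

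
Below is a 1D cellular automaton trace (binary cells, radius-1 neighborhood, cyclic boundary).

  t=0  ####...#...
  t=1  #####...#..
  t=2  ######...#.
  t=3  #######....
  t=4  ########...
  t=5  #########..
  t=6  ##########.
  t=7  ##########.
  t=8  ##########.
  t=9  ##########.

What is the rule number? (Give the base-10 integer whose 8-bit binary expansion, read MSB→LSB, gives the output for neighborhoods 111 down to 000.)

  nb ###: next=#  (t=0,i=1, bit7=1)
  nb ##.: next=#  (t=0,i=3, bit6=1)
  nb #.#: next=.  (t=2,i=10, bit5=0)
  nb #..: next=#  (t=0,i=4, bit4=1)
  nb .##: next=#  (t=0,i=0, bit3=1)
  nb .#.: next=.  (t=0,i=7, bit2=0)
  nb ..#: next=.  (t=0,i=6, bit1=0)
  nb ...: next=.  (t=0,i=5, bit0=0)
  bits 11011000 = 216

216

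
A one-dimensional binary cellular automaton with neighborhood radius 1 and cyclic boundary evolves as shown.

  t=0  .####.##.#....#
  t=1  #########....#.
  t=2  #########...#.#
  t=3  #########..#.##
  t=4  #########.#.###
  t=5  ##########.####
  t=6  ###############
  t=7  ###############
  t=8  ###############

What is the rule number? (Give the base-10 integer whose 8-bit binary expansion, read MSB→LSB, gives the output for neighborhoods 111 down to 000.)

  ###|#  b7=1 t=0,i=2
  ##.|#  b6=1 t=0,i=4
  #.#|#  b5=1 t=0,i=0
  #..|.  b4=0 t=0,i=10
  .##|#  b3=1 t=0,i=1
  .#.|.  b2=0 t=0,i=9
  ..#|#  b1=1 t=0,i=13
  ...|.  b0=0 t=0,i=11
  bits 11101010 = 234

234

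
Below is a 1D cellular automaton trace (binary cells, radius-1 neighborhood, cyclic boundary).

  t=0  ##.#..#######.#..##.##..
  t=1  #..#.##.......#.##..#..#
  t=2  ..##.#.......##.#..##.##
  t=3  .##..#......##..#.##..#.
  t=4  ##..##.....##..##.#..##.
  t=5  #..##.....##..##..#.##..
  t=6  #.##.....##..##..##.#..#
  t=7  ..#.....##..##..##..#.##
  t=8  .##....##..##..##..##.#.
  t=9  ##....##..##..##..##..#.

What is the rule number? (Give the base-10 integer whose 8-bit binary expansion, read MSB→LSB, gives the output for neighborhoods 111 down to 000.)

14

  ### -> .   bit 7 = 0  t=0,i=7
  ##. -> .   bit 6 = 0  t=0,i=1
  #.# -> .   bit 5 = 0  t=0,i=2
  #.. -> .   bit 4 = 0  t=0,i=4
  .## -> #   bit 3 = 1  t=0,i=0
  .#. -> #   bit 2 = 1  t=0,i=3
  ..# -> #   bit 1 = 1  t=0,i=5
  ... -> .   bit 0 = 0  t=1,i=8
  bits 00001110 = 14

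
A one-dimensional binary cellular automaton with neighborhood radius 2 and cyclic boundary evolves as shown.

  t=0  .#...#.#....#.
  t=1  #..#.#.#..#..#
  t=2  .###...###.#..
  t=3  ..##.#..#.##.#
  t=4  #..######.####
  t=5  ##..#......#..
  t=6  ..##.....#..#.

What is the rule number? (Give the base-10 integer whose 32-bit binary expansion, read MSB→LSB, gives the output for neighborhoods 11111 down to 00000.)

  ##### -> .   bit 31 = 0  t=4,i=5
  ####. -> .   bit 30 = 0  t=4,i=7
  ###.# -> .   bit 29 = 0  t=2,i=9
  ###.. -> #   bit 28 = 1  t=2,i=3
  ##.## -> .   bit 27 = 0  t=4,i=9
  ##.#. -> #   bit 26 = 1  t=2,i=10
  ##..# -> #   bit 25 = 1  t=1,i=1
  ##... -> .   bit 24 = 0  t=2,i=4
  #.### -> .   bit 23 = 0  t=4,i=10
  #.##. -> #   bit 22 = 1  t=3,i=10
  #.#.# -> .   bit 21 = 0  t=1,i=5
  #.#.. -> #   bit 20 = 1  t=0,i=7
  #..## -> .   bit 19 = 0  t=1,i=12
  #..#. -> #   bit 18 = 1  t=0,i=0
  #...# -> #   bit 17 = 1  t=0,i=3
  #.... -> .   bit 16 = 0  t=0,i=9
  .#### -> #   bit 15 = 1  t=4,i=4
  .###. -> #   bit 14 = 1  t=2,i=2
  .##.# -> #   bit 13 = 1  t=3,i=3
  .##.. -> .   bit 12 = 0  t=1,i=0
  .#.## -> .   bit 11 = 0  t=3,i=9
  .#.#. -> .   bit 10 = 0  t=0,i=6
  .#..# -> #   bit 9 = 1  t=0,i=13
  .#... -> .   bit 8 = 0  t=0,i=2
  ..### -> .   bit 7 = 0  t=2,i=1
  ..##. -> .   bit 6 = 0  t=1,i=13
  ..#.# -> #   bit 5 = 1  t=0,i=5
  ..#.. -> .   bit 4 = 0  t=0,i=1
  ...## -> .   bit 3 = 0  t=2,i=0
  ...#. -> .   bit 2 = 0  t=0,i=4
  ....# -> #   bit 1 = 1  t=0,i=10
  ..... -> .   bit 0 = 0  t=5,i=7
  bits 00010110010101101110001000100010 = 374792738

374792738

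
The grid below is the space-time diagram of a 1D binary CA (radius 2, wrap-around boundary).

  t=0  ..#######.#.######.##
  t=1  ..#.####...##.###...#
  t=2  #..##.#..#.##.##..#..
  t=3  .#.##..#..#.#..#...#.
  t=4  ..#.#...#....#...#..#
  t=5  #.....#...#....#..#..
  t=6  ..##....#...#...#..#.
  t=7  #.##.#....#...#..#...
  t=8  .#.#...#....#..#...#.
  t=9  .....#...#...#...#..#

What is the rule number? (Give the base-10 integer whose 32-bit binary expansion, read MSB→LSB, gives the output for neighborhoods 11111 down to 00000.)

  [31] ##### => #  t=0,i=4
  [30] ####. => #  t=0,i=7
  [29] ###.# => .  t=0,i=8
  [28] ###.. => .  t=1,i=7
  [27] ##.## => .  t=0,i=18
  [26] ##.#. => .  t=0,i=9
  [25] ##..# => .  t=0,i=0
  [24] ##... => .  t=1,i=8
  [23] #.### => #  t=0,i=12
  [22] #.##. => .  t=0,i=19
  [21] #.#.# => .  t=0,i=10
  [20] #.#.. => .  t=2,i=6
  [19] #..## => .  t=0,i=1
  [18] #..#. => .  t=1,i=1
  [17] #...# => #  t=1,i=9
  [16] #.... => #  t=4,i=10
  [15] .#### => .  t=0,i=3
  [14] .###. => #  t=1,i=15
  [13] .##.# => #  t=1,i=12
  [12] .##.. => #  t=0,i=20
  [11] .#.## => #  t=0,i=11
  [10] .#.#. => .  t=3,i=11
  [9] .#..# => #  t=1,i=0
  [8] .#... => .  t=3,i=16
  [7] ..### => #  t=0,i=2
  [6] ..##. => #  t=1,i=11
  [5] ..#.# => .  t=1,i=2
  [4] ..#.. => .  t=1,i=20
  [3] ...## => .  t=1,i=10
  [2] ...#. => .  t=1,i=19
  [1] ....# => .  t=4,i=11
  [0] ..... => #  t=5,i=3
  bits 11000000100000110111101011000001 = 3229842113

3229842113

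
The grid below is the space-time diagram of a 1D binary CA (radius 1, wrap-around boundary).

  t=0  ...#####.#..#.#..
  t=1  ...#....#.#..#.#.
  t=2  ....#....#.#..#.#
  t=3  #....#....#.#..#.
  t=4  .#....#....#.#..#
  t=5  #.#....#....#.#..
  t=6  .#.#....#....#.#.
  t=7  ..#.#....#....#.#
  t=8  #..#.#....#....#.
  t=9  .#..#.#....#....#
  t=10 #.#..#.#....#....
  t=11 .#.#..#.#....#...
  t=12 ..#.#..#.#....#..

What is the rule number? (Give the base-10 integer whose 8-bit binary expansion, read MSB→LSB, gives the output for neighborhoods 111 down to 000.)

  [7] ### => .  t=0,i=4
  [6] ##. => .  t=0,i=7
  [5] #.# => #  t=0,i=8
  [4] #.. => #  t=0,i=10
  [3] .## => #  t=0,i=3
  [2] .#. => .  t=0,i=9
  [1] ..# => .  t=0,i=2
  [0] ... => .  t=0,i=0
  bits 00111000 = 56

56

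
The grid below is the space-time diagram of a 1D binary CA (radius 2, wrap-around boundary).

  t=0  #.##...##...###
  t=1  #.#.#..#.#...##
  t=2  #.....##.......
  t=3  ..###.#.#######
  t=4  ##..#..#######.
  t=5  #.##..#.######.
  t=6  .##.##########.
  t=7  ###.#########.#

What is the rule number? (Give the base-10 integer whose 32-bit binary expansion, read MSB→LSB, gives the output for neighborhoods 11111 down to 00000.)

  nb #####: next=#  (t=3,i=10, bit31=1)
  nb ####.: next=#  (t=0,i=14, bit30=1)
  nb ###.#: next=#  (t=0,i=0, bit29=1)
  nb ###..: next=.  (t=3,i=14, bit28=0)
  nb ##.##: next=.  (t=0,i=1, bit27=0)
  nb ##.#.: next=.  (t=1,i=1, bit26=0)
  nb ##..#: next=#  (t=3,i=0, bit25=1)
  nb ##...: next=#  (t=0,i=4, bit24=1)
  nb #.###: next=#  (t=3,i=8, bit23=1)
  nb #.##.: next=#  (t=0,i=2, bit22=1)
  nb #.#.#: next=.  (t=1,i=2, bit21=0)
  nb #.#..: next=.  (t=1,i=4, bit20=0)
  nb #..##: next=#  (t=3,i=1, bit19=1)
  nb #..#.: next=#  (t=1,i=6, bit18=1)
  nb #...#: next=.  (t=0,i=5, bit17=0)
  nb #....: next=#  (t=2,i=2, bit16=1)
  nb .####: next=#  (t=0,i=13, bit15=1)
  nb .###.: next=.  (t=1,i=14, bit14=0)
  nb .##.#: next=#  (t=6,i=2, bit13=1)
  nb .##..: next=.  (t=0,i=3, bit12=0)
  nb .#.##: next=#  (t=3,i=7, bit11=1)
  nb .#.#.: next=.  (t=1,i=3, bit10=0)
  nb .#..#: next=.  (t=1,i=5, bit9=0)
  nb .#...: next=.  (t=1,i=10, bit8=0)
  nb ..###: next=.  (t=0,i=12, bit7=0)
  nb ..##.: next=#  (t=0,i=7, bit6=1)
  nb ..#.#: next=#  (t=1,i=7, bit5=1)
  nb ..#..: next=.  (t=2,i=0, bit4=0)
  nb ...##: next=.  (t=0,i=6, bit3=0)
  nb ...#.: next=#  (t=2,i=14, bit2=1)
  nb ....#: next=#  (t=2,i=4, bit1=1)
  nb .....: next=#  (t=2,i=3, bit0=1)
  bits 11100011110011011010100001100111 = 3821906023

3821906023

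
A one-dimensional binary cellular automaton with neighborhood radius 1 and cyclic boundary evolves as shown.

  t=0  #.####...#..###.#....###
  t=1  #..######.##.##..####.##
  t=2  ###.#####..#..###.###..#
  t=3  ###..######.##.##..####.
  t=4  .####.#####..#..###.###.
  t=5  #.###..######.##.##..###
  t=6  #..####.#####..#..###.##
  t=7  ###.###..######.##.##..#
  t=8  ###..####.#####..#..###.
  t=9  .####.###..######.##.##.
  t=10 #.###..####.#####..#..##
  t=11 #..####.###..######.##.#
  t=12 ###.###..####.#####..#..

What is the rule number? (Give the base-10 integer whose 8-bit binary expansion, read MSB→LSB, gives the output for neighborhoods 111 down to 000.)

  ###|#  b7=1 t=0,i=3
  ##.|#  b6=1 t=0,i=0
  #.#|.  b5=0 t=0,i=1
  #..|#  b4=1 t=0,i=6
  .##|.  b3=0 t=0,i=2
  .#.|.  b2=0 t=0,i=9
  ..#|#  b1=1 t=0,i=8
  ...|#  b0=1 t=0,i=7
  bits 11010011 = 211

211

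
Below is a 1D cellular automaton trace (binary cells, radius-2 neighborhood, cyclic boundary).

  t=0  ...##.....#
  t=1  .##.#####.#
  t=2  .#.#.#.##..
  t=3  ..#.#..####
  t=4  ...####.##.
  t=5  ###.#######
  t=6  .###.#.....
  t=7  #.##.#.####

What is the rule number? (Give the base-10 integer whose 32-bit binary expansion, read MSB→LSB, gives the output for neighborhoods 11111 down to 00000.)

  nb #####: next=.  (t=1,i=6, bit31=0)
  nb ####.: next=#  (t=1,i=7, bit30=1)
  nb ###.#: next=#  (t=1,i=8, bit29=1)
  nb ###..: next=.  (t=3,i=10, bit28=0)
  nb ##.##: next=#  (t=1,i=3, bit27=1)
  nb ##.#.: next=.  (t=1,i=9, bit26=0)
  nb ##..#: next=.  (t=3,i=0, bit25=0)
  nb ##...: next=#  (t=0,i=5, bit24=1)
  nb #.###: next=.  (t=1,i=4, bit23=0)
  nb #.##.: next=#  (t=1,i=1, bit22=1)
  nb #.#.#: next=.  (t=1,i=10, bit21=0)
  nb #.#..: next=#  (t=3,i=4, bit20=1)
  nb #..##: next=#  (t=3,i=6, bit19=1)
  nb #..#.: next=.  (t=3,i=1, bit18=0)
  nb #...#: next=#  (t=0,i=1, bit17=1)
  nb #....: next=#  (t=0,i=6, bit16=1)
  nb .####: next=#  (t=1,i=5, bit15=1)
  nb .###.: next=#  (t=6,i=2, bit14=1)
  nb .##.#: next=.  (t=1,i=2, bit13=0)
  nb .##..: next=#  (t=0,i=4, bit12=1)
  nb .#.##: next=.  (t=1,i=0, bit11=0)
  nb .#.#.: next=#  (t=2,i=2, bit10=1)
  nb .#..#: next=#  (t=3,i=5, bit9=1)
  nb .#...: next=.  (t=0,i=0, bit8=0)
  nb ..###: next=.  (t=3,i=7, bit7=0)
  nb ..##.: next=.  (t=0,i=3, bit6=0)
  nb ..#.#: next=.  (t=2,i=1, bit5=0)
  nb ..#..: next=#  (t=0,i=10, bit4=1)
  nb ...##: next=#  (t=0,i=2, bit3=1)
  nb ...#.: next=.  (t=0,i=9, bit2=0)
  nb ....#: next=#  (t=0,i=8, bit1=1)
  nb .....: next=#  (t=0,i=7, bit0=1)
  bits 01101001010110111101011000011011 = 1767626267

1767626267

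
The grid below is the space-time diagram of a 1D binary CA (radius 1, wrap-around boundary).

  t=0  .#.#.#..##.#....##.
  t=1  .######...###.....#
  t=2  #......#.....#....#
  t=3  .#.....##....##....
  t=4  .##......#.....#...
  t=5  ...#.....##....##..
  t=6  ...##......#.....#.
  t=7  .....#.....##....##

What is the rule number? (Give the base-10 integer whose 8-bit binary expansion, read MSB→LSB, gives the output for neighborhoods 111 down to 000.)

  ### -> .   bit 7 = 0  t=1,i=2
  ##. -> .   bit 6 = 0  t=0,i=9
  #.# -> #   bit 5 = 1  t=0,i=2
  #.. -> #   bit 4 = 1  t=0,i=6
  .## -> .   bit 3 = 0  t=0,i=8
  .#. -> #   bit 2 = 1  t=0,i=1
  ..# -> .   bit 1 = 0  t=0,i=0
  ... -> .   bit 0 = 0  t=0,i=13
  bits 00110100 = 52

52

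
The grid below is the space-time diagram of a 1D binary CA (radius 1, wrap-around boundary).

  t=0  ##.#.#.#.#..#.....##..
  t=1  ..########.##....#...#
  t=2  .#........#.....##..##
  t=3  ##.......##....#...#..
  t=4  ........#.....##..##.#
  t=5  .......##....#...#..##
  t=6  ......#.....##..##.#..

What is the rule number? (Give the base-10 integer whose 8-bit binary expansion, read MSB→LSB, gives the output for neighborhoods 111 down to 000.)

  nb ###: next=.  (t=1,i=3, bit7=0)
  nb ##.: next=.  (t=0,i=1, bit6=0)
  nb #.#: next=#  (t=0,i=2, bit5=1)
  nb #..: next=.  (t=0,i=10, bit4=0)
  nb .##: next=.  (t=0,i=0, bit3=0)
  nb .#.: next=#  (t=0,i=3, bit2=1)
  nb ..#: next=#  (t=0,i=11, bit1=1)
  nb ...: next=.  (t=0,i=14, bit0=0)
  bits 00100110 = 38

38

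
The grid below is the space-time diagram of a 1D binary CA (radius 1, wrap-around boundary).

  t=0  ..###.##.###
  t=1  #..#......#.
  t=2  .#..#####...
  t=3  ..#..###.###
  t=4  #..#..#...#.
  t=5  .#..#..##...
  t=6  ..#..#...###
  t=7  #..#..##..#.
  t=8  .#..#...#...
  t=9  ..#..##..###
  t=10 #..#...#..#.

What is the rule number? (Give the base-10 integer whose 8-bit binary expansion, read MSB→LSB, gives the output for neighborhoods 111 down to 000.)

  nb ###: next=#  (t=0,i=3, bit7=1)
  nb ##.: next=.  (t=0,i=4, bit6=0)
  nb #.#: next=.  (t=0,i=5, bit5=0)
  nb #..: next=#  (t=0,i=0, bit4=1)
  nb .##: next=.  (t=0,i=2, bit3=0)
  nb .#.: next=.  (t=1,i=0, bit2=0)
  nb ..#: next=.  (t=0,i=1, bit1=0)
  nb ...: next=#  (t=1,i=5, bit0=1)
  bits 10010001 = 145

145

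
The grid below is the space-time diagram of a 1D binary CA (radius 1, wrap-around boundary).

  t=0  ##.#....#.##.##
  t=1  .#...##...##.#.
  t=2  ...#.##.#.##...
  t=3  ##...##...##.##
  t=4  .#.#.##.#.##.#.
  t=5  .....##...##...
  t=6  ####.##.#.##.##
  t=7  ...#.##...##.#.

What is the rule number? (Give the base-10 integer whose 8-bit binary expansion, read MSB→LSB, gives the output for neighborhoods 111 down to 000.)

  ### -> .   bit 7 = 0  t=0,i=0
  ##. -> #   bit 6 = 1  t=0,i=1
  #.# -> .   bit 5 = 0  t=0,i=2
  #.. -> .   bit 4 = 0  t=0,i=4
  .## -> #   bit 3 = 1  t=0,i=10
  .#. -> .   bit 2 = 0  t=0,i=3
  ..# -> .   bit 1 = 0  t=0,i=7
  ... -> #   bit 0 = 1  t=0,i=5
  bits 01001001 = 73

73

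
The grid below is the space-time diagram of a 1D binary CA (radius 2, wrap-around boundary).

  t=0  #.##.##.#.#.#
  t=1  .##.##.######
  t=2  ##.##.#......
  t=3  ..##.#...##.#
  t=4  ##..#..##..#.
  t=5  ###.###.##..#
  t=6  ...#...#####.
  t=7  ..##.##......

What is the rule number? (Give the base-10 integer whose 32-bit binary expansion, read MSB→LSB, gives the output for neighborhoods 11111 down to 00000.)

241835549

  ##### -> .   bit 31 = 0  t=1,i=9
  ####. -> .   bit 30 = 0  t=1,i=11
  ###.# -> .   bit 29 = 0  t=1,i=12
  ###.. -> .   bit 28 = 0  t=6,i=11
  ##.## -> #   bit 27 = 1  t=0,i=1
  ##.#. -> #   bit 26 = 1  t=0,i=7
  ##..# -> #   bit 25 = 1  t=4,i=2
  ##... -> .   bit 24 = 0  t=6,i=12
  #.### -> .   bit 23 = 0  t=1,i=7
  #.##. -> #   bit 22 = 1  t=0,i=2
  #.#.# -> #   bit 21 = 1  t=0,i=8
  #.#.. -> .   bit 20 = 0  t=2,i=6
  #..## -> #   bit 19 = 1  t=3,i=1
  #..#. -> .   bit 18 = 0  t=4,i=3
  #...# -> #   bit 17 = 1  t=3,i=7
  #.... -> .   bit 16 = 0  t=2,i=8
  .#### -> .   bit 15 = 0  t=1,i=8
  .###. -> .   bit 14 = 0  t=5,i=5
  .##.# -> .   bit 13 = 0  t=0,i=0
  .##.. -> #   bit 12 = 1  t=4,i=1
  .#.## -> #   bit 11 = 1  t=0,i=11
  .#.#. -> #   bit 10 = 1  t=0,i=9
  .#..# -> #   bit 9 = 1  t=3,i=0
  .#... -> .   bit 8 = 0  t=2,i=7
  ..### -> .   bit 7 = 0  t=5,i=12
  ..##. -> .   bit 6 = 0  t=2,i=0
  ..#.# -> .   bit 5 = 0  t=4,i=11
  ..#.. -> #   bit 4 = 1  t=4,i=4
  ...## -> #   bit 3 = 1  t=2,i=12
  ...#. -> #   bit 2 = 1  t=6,i=2
  ....# -> .   bit 1 = 0  t=2,i=11
  ..... -> #   bit 0 = 1  t=2,i=9
  bits 00001110011010100001111000011101 = 241835549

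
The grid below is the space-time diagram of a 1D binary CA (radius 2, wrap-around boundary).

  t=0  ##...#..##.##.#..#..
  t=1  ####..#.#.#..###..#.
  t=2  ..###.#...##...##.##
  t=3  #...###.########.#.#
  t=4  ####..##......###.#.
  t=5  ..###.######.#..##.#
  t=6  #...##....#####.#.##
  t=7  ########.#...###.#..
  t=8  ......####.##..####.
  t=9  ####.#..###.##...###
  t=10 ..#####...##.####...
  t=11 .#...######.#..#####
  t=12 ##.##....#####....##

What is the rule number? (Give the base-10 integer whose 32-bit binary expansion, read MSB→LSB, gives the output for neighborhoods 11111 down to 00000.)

2131958377

  #####|.  b31=0 t=3,i=10
  ####.|#  b30=1 t=1,i=2
  ###.#|#  b29=1 t=2,i=4
  ###..|#  b28=1 t=1,i=3
  ##.##|#  b27=1 t=0,i=10
  ##.#.|#  b26=1 t=0,i=13
  ##..#|#  b25=1 t=1,i=4
  ##...|#  b24=1 t=0,i=2
  #.###|.  b23=0 t=1,i=0
  #.##.|.  b22=0 t=0,i=11
  #.#.#|.  b21=0 t=1,i=8
  #.#..|#  b20=1 t=0,i=14
  #..##|.  b19=0 t=0,i=7
  #..#.|.  b18=0 t=0,i=16
  #...#|#  b17=1 t=0,i=3
  #....|#  b16=1 t=4,i=9
  .####|.  b15=0 t=1,i=1
  .###.|.  b14=0 t=1,i=14
  .##.#|.  b13=0 t=0,i=9
  .##..|#  b12=1 t=0,i=1
  .#.##|#  b11=1 t=1,i=19
  .#.#.|.  b10=0 t=1,i=7
  .#..#|#  b9=1 t=0,i=6
  .#...|.  b8=0 t=2,i=7
  ..###|.  b7=0 t=1,i=13
  ..##.|#  b6=1 t=0,i=0
  ..#.#|#  b5=1 t=1,i=6
  ..#..|.  b4=0 t=0,i=5
  ...##|#  b3=1 t=2,i=9
  ...#.|.  b2=0 t=0,i=4
  ....#|.  b1=0 t=4,i=12
  .....|#  b0=1 t=4,i=10
  bits 01111111000100110001101001101001 = 2131958377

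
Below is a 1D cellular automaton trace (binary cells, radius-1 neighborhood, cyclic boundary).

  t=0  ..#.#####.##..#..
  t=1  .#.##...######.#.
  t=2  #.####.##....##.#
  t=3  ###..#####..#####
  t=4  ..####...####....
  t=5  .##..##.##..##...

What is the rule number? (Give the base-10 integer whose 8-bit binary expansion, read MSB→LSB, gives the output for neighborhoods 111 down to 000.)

122

  ###|.  b7=0 t=0,i=5
  ##.|#  b6=1 t=0,i=8
  #.#|#  b5=1 t=0,i=3
  #..|#  b4=1 t=0,i=12
  .##|#  b3=1 t=0,i=4
  .#.|.  b2=0 t=0,i=2
  ..#|#  b1=1 t=0,i=1
  ...|.  b0=0 t=0,i=0
  bits 01111010 = 122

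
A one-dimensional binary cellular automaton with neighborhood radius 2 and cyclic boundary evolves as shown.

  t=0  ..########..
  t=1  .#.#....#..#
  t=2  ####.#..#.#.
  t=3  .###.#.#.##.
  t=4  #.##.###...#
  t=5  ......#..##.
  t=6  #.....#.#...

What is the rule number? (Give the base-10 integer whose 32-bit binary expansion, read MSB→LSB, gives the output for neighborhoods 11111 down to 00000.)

  #####|.  b31=0 t=0,i=4
  ####.|#  b30=1 t=0,i=8
  ###.#|#  b29=1 t=2,i=3
  ###..|.  b28=0 t=0,i=9
  ##.##|.  b27=0 t=4,i=1
  ##.#.|.  b26=0 t=2,i=4
  ##..#|#  b25=1 t=3,i=11
  ##...|.  b24=0 t=0,i=10
  #.###|.  b23=0 t=2,i=0
  #.##.|.  b22=0 t=3,i=9
  #.#.#|#  b21=1 t=1,i=1
  #.#..|#  b20=1 t=1,i=3
  #..##|#  b19=1 t=3,i=0
  #..#.|#  b18=1 t=1,i=10
  #...#|#  b17=1 t=4,i=9
  #....|#  b16=1 t=0,i=11
  .####|#  b15=1 t=0,i=3
  .###.|#  b14=1 t=3,i=2
  .##.#|.  b13=0 t=4,i=0
  .##..|.  b12=0 t=3,i=10
  .#.##|.  b11=0 t=2,i=11
  .#.#.|#  b10=1 t=1,i=0
  .#..#|.  b9=0 t=1,i=9
  .#...|.  b8=0 t=1,i=4
  ..###|.  b7=0 t=0,i=2
  ..##.|.  b6=0 t=4,i=11
  ..#.#|.  b5=0 t=1,i=11
  ..#..|#  b4=1 t=1,i=8
  ...##|#  b3=1 t=0,i=1
  ...#.|.  b2=0 t=1,i=7
  ....#|.  b1=0 t=0,i=0
  .....|.  b0=0 t=5,i=1
  bits 01100010001111111100010000011000 = 1648346136

1648346136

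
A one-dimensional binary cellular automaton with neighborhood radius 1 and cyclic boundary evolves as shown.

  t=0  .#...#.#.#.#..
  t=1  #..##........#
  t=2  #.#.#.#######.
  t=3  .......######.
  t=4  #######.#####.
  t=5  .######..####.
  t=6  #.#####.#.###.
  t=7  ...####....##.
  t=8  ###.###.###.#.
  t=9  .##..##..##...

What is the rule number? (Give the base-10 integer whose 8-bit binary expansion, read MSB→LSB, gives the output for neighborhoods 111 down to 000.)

  [7] ### => #  t=2,i=7
  [6] ##. => #  t=1,i=0
  [5] #.# => .  t=0,i=6
  [4] #.. => .  t=0,i=2
  [3] .## => .  t=1,i=3
  [2] .#. => .  t=0,i=1
  [1] ..# => #  t=0,i=0
  [0] ... => #  t=0,i=3
  bits 11000011 = 195

195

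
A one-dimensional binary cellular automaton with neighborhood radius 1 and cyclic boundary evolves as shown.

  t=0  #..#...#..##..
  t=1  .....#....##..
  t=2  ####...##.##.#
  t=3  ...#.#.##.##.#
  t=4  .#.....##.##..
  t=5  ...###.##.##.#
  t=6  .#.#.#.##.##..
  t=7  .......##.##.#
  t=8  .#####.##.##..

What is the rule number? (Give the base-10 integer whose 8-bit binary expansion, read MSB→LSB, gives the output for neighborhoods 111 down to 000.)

73

  nb ###: next=.  (t=2,i=0, bit7=0)
  nb ##.: next=#  (t=0,i=11, bit6=1)
  nb #.#: next=.  (t=2,i=9, bit5=0)
  nb #..: next=.  (t=0,i=1, bit4=0)
  nb .##: next=#  (t=0,i=10, bit3=1)
  nb .#.: next=.  (t=0,i=0, bit2=0)
  nb ..#: next=.  (t=0,i=2, bit1=0)
  nb ...: next=#  (t=0,i=5, bit0=1)
  bits 01001001 = 73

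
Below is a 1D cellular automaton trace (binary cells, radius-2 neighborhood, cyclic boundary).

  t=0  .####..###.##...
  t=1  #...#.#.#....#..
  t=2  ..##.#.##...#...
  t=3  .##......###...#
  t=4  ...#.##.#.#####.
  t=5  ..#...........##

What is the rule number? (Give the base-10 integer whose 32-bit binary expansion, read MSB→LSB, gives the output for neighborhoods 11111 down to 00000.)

  ##### -> .   bit 31 = 0  t=4,i=12
  ####. -> .   bit 30 = 0  t=0,i=3
  ###.# -> .   bit 29 = 0  t=0,i=9
  ###.. -> #   bit 28 = 1  t=0,i=4
  ##.## -> .   bit 27 = 0  t=0,i=10
  ##.#. -> .   bit 26 = 0  t=2,i=4
  ##..# -> .   bit 25 = 0  t=0,i=5
  ##... -> #   bit 24 = 1  t=0,i=13
  #.### -> .   bit 23 = 0  t=4,i=10
  #.##. -> .   bit 22 = 0  t=0,i=11
  #.#.# -> .   bit 21 = 0  t=1,i=6
  #.#.. -> #   bit 20 = 1  t=1,i=8
  #..## -> #   bit 19 = 1  t=0,i=6
  #..#. -> .   bit 18 = 0  t=1,i=15
  #...# -> #   bit 17 = 1  t=1,i=2
  #.... -> .   bit 16 = 0  t=0,i=14
  .#### -> .   bit 15 = 0  t=0,i=2
  .###. -> #   bit 14 = 1  t=0,i=8
  .##.# -> .   bit 13 = 0  t=2,i=3
  .##.. -> .   bit 12 = 0  t=0,i=12
  .#.## -> .   bit 11 = 0  t=2,i=6
  .#.#. -> #   bit 10 = 1  t=1,i=5
  .#..# -> .   bit 9 = 0  t=1,i=14
  .#... -> .   bit 8 = 0  t=1,i=1
  ..### -> .   bit 7 = 0  t=0,i=1
  ..##. -> #   bit 6 = 1  t=2,i=2
  ..#.# -> .   bit 5 = 0  t=1,i=4
  ..#.. -> .   bit 4 = 0  t=1,i=0
  ...## -> #   bit 3 = 1  t=0,i=0
  ...#. -> #   bit 2 = 1  t=1,i=3
  ....# -> .   bit 1 = 0  t=0,i=15
  ..... -> #   bit 0 = 1  t=2,i=15
  bits 00010001000110100100010001001101 = 286934093

286934093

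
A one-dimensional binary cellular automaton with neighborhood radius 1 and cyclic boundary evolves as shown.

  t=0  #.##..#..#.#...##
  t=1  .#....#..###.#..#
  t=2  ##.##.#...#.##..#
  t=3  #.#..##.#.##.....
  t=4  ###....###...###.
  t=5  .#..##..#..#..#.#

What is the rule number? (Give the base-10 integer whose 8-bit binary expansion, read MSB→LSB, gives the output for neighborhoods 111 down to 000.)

165

  nb ###: next=#  (t=0,i=16, bit7=1)
  nb ##.: next=.  (t=0,i=0, bit6=0)
  nb #.#: next=#  (t=0,i=1, bit5=1)
  nb #..: next=.  (t=0,i=4, bit4=0)
  nb .##: next=.  (t=0,i=2, bit3=0)
  nb .#.: next=#  (t=0,i=6, bit2=1)
  nb ..#: next=.  (t=0,i=5, bit1=0)
  nb ...: next=#  (t=0,i=13, bit0=1)
  bits 10100101 = 165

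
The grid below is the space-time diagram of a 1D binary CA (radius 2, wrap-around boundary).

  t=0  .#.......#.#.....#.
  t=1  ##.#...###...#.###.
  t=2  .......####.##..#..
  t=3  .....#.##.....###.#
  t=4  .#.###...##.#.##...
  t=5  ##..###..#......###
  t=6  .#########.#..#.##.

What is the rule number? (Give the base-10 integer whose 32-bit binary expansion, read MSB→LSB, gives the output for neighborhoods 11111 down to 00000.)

319668470

  #####|.  b31=0 t=5,i=18
  ####.|.  b30=0 t=2,i=9
  ###.#|.  b29=0 t=1,i=17
  ###..|#  b28=1 t=1,i=9
  ##.##|.  b27=0 t=1,i=18
  ##.#.|.  b26=0 t=1,i=2
  ##..#|#  b25=1 t=2,i=14
  ##...|#  b24=1 t=1,i=10
  #.###|.  b23=0 t=1,i=15
  #.##.|.  b22=0 t=1,i=0
  #.#.#|.  b21=0 t=4,i=12
  #.#..|.  b20=0 t=0,i=11
  #..##|#  b19=1 t=5,i=3
  #..#.|#  b18=1 t=0,i=0
  #...#|.  b17=0 t=1,i=5
  #....|#  b16=1 t=0,i=3
  .####|#  b15=1 t=2,i=8
  .###.|#  b14=1 t=1,i=8
  .##.#|.  b13=0 t=1,i=1
  .##..|.  b12=0 t=2,i=13
  .#.##|.  b11=0 t=1,i=14
  .#.#.|.  b10=0 t=0,i=10
  .#..#|.  b9=0 t=0,i=18
  .#...|.  b8=0 t=0,i=2
  ..###|#  b7=1 t=1,i=7
  ..##.|#  b6=1 t=4,i=9
  ..#.#|#  b5=1 t=0,i=9
  ..#..|#  b4=1 t=0,i=1
  ...##|.  b3=0 t=1,i=6
  ...#.|#  b2=1 t=0,i=8
  ....#|#  b1=1 t=0,i=7
  .....|.  b0=0 t=0,i=4
  bits 00010011000011011100000011110110 = 319668470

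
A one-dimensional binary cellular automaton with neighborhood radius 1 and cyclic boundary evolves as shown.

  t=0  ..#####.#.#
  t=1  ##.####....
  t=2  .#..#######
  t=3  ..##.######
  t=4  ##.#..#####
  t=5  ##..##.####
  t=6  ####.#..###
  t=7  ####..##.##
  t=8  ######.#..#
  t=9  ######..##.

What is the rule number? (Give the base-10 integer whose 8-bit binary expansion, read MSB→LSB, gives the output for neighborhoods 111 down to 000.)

  [7] ### => #  t=0,i=3
  [6] ##. => #  t=0,i=6
  [5] #.# => .  t=0,i=7
  [4] #.. => #  t=0,i=0
  [3] .## => .  t=0,i=2
  [2] .#. => .  t=0,i=8
  [1] ..# => #  t=0,i=1
  [0] ... => #  t=1,i=8
  bits 11010011 = 211

211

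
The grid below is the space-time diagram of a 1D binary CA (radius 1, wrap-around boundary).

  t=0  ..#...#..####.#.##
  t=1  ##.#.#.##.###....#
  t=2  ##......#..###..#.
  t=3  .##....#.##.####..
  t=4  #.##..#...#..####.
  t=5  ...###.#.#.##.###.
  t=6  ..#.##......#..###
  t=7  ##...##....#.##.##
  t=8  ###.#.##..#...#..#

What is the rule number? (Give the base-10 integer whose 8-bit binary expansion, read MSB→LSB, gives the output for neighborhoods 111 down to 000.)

210

  nb ###: next=#  (t=0,i=10, bit7=1)
  nb ##.: next=#  (t=0,i=12, bit6=1)
  nb #.#: next=.  (t=0,i=13, bit5=0)
  nb #..: next=#  (t=0,i=0, bit4=1)
  nb .##: next=.  (t=0,i=9, bit3=0)
  nb .#.: next=.  (t=0,i=2, bit2=0)
  nb ..#: next=#  (t=0,i=1, bit1=1)
  nb ...: next=.  (t=0,i=4, bit0=0)
  bits 11010010 = 210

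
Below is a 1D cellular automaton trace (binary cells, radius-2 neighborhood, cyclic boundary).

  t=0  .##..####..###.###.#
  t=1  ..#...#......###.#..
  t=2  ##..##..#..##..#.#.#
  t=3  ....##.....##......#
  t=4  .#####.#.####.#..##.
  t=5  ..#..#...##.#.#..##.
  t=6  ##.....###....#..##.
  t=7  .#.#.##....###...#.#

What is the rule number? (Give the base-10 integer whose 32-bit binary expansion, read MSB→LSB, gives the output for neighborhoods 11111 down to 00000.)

680759374

  ##### -> .   bit 31 = 0  t=4,i=3
  ####. -> .   bit 30 = 0  t=0,i=7
  ###.# -> #   bit 29 = 1  t=0,i=13
  ###.. -> .   bit 28 = 0  t=0,i=8
  ##.## -> #   bit 27 = 1  t=0,i=14
  ##.#. -> .   bit 26 = 0  t=0,i=18
  ##..# -> .   bit 25 = 0  t=0,i=3
  ##... -> .   bit 24 = 0  t=3,i=6
  #.### -> #   bit 23 = 1  t=0,i=15
  #.##. -> .   bit 22 = 0  t=0,i=1
  #.#.# -> .   bit 21 = 0  t=0,i=19
  #.#.. -> #   bit 20 = 1  t=1,i=17
  #..## -> .   bit 19 = 0  t=0,i=4
  #..#. -> .   bit 18 = 0  t=2,i=7
  #...# -> #   bit 17 = 1  t=1,i=4
  #.... -> #   bit 16 = 1  t=1,i=8
  .#### -> #   bit 15 = 1  t=0,i=6
  .###. -> .   bit 14 = 0  t=0,i=12
  .##.# -> .   bit 13 = 0  t=5,i=10
  .##.. -> #   bit 12 = 1  t=0,i=2
  .#.## -> .   bit 11 = 0  t=0,i=0
  .#.#. -> .   bit 10 = 0  t=2,i=16
  .#..# -> .   bit 9 = 0  t=2,i=9
  .#... -> .   bit 8 = 0  t=1,i=3
  ..### -> .   bit 7 = 0  t=0,i=5
  ..##. -> #   bit 6 = 1  t=2,i=4
  ..#.# -> .   bit 5 = 0  t=2,i=15
  ..#.. -> .   bit 4 = 0  t=1,i=2
  ...## -> #   bit 3 = 1  t=1,i=12
  ...#. -> #   bit 2 = 1  t=1,i=1
  ....# -> #   bit 1 = 1  t=1,i=0
  ..... -> .   bit 0 = 0  t=1,i=9
  bits 00101000100100111001000001001110 = 680759374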